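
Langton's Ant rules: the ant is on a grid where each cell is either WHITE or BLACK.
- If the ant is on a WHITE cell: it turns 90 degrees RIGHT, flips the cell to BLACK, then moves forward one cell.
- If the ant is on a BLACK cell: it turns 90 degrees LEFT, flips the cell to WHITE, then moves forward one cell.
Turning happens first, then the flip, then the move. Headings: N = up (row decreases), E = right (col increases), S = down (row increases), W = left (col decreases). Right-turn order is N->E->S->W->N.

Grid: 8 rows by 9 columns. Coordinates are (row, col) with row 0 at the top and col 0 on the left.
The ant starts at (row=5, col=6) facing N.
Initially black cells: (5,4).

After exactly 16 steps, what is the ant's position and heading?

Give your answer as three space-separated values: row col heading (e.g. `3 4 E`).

Answer: 5 4 S

Derivation:
Step 1: on WHITE (5,6): turn R to E, flip to black, move to (5,7). |black|=2
Step 2: on WHITE (5,7): turn R to S, flip to black, move to (6,7). |black|=3
Step 3: on WHITE (6,7): turn R to W, flip to black, move to (6,6). |black|=4
Step 4: on WHITE (6,6): turn R to N, flip to black, move to (5,6). |black|=5
Step 5: on BLACK (5,6): turn L to W, flip to white, move to (5,5). |black|=4
Step 6: on WHITE (5,5): turn R to N, flip to black, move to (4,5). |black|=5
Step 7: on WHITE (4,5): turn R to E, flip to black, move to (4,6). |black|=6
Step 8: on WHITE (4,6): turn R to S, flip to black, move to (5,6). |black|=7
Step 9: on WHITE (5,6): turn R to W, flip to black, move to (5,5). |black|=8
Step 10: on BLACK (5,5): turn L to S, flip to white, move to (6,5). |black|=7
Step 11: on WHITE (6,5): turn R to W, flip to black, move to (6,4). |black|=8
Step 12: on WHITE (6,4): turn R to N, flip to black, move to (5,4). |black|=9
Step 13: on BLACK (5,4): turn L to W, flip to white, move to (5,3). |black|=8
Step 14: on WHITE (5,3): turn R to N, flip to black, move to (4,3). |black|=9
Step 15: on WHITE (4,3): turn R to E, flip to black, move to (4,4). |black|=10
Step 16: on WHITE (4,4): turn R to S, flip to black, move to (5,4). |black|=11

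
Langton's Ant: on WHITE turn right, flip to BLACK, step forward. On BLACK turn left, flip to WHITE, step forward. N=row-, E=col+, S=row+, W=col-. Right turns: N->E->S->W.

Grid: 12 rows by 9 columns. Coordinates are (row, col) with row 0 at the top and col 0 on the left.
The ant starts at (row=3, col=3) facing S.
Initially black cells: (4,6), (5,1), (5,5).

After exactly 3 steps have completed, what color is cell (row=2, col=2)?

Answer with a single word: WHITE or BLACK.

Answer: BLACK

Derivation:
Step 1: on WHITE (3,3): turn R to W, flip to black, move to (3,2). |black|=4
Step 2: on WHITE (3,2): turn R to N, flip to black, move to (2,2). |black|=5
Step 3: on WHITE (2,2): turn R to E, flip to black, move to (2,3). |black|=6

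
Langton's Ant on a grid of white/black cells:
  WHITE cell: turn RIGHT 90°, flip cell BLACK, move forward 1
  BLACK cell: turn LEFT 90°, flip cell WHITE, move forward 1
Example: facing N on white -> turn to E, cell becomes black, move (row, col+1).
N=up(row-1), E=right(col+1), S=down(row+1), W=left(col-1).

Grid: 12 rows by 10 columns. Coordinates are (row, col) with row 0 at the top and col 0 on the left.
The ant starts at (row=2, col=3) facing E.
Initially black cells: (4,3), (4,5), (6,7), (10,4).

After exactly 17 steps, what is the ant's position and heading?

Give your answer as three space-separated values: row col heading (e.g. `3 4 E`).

Answer: 1 3 N

Derivation:
Step 1: on WHITE (2,3): turn R to S, flip to black, move to (3,3). |black|=5
Step 2: on WHITE (3,3): turn R to W, flip to black, move to (3,2). |black|=6
Step 3: on WHITE (3,2): turn R to N, flip to black, move to (2,2). |black|=7
Step 4: on WHITE (2,2): turn R to E, flip to black, move to (2,3). |black|=8
Step 5: on BLACK (2,3): turn L to N, flip to white, move to (1,3). |black|=7
Step 6: on WHITE (1,3): turn R to E, flip to black, move to (1,4). |black|=8
Step 7: on WHITE (1,4): turn R to S, flip to black, move to (2,4). |black|=9
Step 8: on WHITE (2,4): turn R to W, flip to black, move to (2,3). |black|=10
Step 9: on WHITE (2,3): turn R to N, flip to black, move to (1,3). |black|=11
Step 10: on BLACK (1,3): turn L to W, flip to white, move to (1,2). |black|=10
Step 11: on WHITE (1,2): turn R to N, flip to black, move to (0,2). |black|=11
Step 12: on WHITE (0,2): turn R to E, flip to black, move to (0,3). |black|=12
Step 13: on WHITE (0,3): turn R to S, flip to black, move to (1,3). |black|=13
Step 14: on WHITE (1,3): turn R to W, flip to black, move to (1,2). |black|=14
Step 15: on BLACK (1,2): turn L to S, flip to white, move to (2,2). |black|=13
Step 16: on BLACK (2,2): turn L to E, flip to white, move to (2,3). |black|=12
Step 17: on BLACK (2,3): turn L to N, flip to white, move to (1,3). |black|=11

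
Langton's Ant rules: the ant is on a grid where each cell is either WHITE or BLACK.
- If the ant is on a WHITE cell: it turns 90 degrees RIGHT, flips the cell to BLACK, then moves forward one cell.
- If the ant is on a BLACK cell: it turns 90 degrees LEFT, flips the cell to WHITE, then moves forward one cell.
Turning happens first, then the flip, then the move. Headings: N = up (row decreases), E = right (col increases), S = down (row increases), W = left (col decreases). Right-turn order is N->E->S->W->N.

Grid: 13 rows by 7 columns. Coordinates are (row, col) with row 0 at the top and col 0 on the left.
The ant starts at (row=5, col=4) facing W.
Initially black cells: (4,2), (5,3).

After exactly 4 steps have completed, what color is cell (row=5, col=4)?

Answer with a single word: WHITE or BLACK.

Step 1: on WHITE (5,4): turn R to N, flip to black, move to (4,4). |black|=3
Step 2: on WHITE (4,4): turn R to E, flip to black, move to (4,5). |black|=4
Step 3: on WHITE (4,5): turn R to S, flip to black, move to (5,5). |black|=5
Step 4: on WHITE (5,5): turn R to W, flip to black, move to (5,4). |black|=6

Answer: BLACK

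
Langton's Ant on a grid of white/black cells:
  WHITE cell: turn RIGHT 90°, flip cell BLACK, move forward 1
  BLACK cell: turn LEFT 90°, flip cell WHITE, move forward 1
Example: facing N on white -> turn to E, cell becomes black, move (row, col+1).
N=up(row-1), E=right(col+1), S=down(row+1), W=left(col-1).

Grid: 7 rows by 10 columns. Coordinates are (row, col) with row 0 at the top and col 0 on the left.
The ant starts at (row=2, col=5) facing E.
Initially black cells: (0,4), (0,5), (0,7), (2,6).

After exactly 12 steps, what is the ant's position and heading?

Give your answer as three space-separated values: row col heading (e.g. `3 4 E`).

Step 1: on WHITE (2,5): turn R to S, flip to black, move to (3,5). |black|=5
Step 2: on WHITE (3,5): turn R to W, flip to black, move to (3,4). |black|=6
Step 3: on WHITE (3,4): turn R to N, flip to black, move to (2,4). |black|=7
Step 4: on WHITE (2,4): turn R to E, flip to black, move to (2,5). |black|=8
Step 5: on BLACK (2,5): turn L to N, flip to white, move to (1,5). |black|=7
Step 6: on WHITE (1,5): turn R to E, flip to black, move to (1,6). |black|=8
Step 7: on WHITE (1,6): turn R to S, flip to black, move to (2,6). |black|=9
Step 8: on BLACK (2,6): turn L to E, flip to white, move to (2,7). |black|=8
Step 9: on WHITE (2,7): turn R to S, flip to black, move to (3,7). |black|=9
Step 10: on WHITE (3,7): turn R to W, flip to black, move to (3,6). |black|=10
Step 11: on WHITE (3,6): turn R to N, flip to black, move to (2,6). |black|=11
Step 12: on WHITE (2,6): turn R to E, flip to black, move to (2,7). |black|=12

Answer: 2 7 E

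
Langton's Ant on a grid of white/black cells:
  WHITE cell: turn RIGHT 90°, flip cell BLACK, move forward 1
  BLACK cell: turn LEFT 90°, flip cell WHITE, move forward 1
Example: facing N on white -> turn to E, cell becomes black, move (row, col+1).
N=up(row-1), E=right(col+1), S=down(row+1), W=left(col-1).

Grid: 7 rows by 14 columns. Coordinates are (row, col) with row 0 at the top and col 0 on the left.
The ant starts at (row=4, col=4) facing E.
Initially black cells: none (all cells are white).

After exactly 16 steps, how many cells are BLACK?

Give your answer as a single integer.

Step 1: on WHITE (4,4): turn R to S, flip to black, move to (5,4). |black|=1
Step 2: on WHITE (5,4): turn R to W, flip to black, move to (5,3). |black|=2
Step 3: on WHITE (5,3): turn R to N, flip to black, move to (4,3). |black|=3
Step 4: on WHITE (4,3): turn R to E, flip to black, move to (4,4). |black|=4
Step 5: on BLACK (4,4): turn L to N, flip to white, move to (3,4). |black|=3
Step 6: on WHITE (3,4): turn R to E, flip to black, move to (3,5). |black|=4
Step 7: on WHITE (3,5): turn R to S, flip to black, move to (4,5). |black|=5
Step 8: on WHITE (4,5): turn R to W, flip to black, move to (4,4). |black|=6
Step 9: on WHITE (4,4): turn R to N, flip to black, move to (3,4). |black|=7
Step 10: on BLACK (3,4): turn L to W, flip to white, move to (3,3). |black|=6
Step 11: on WHITE (3,3): turn R to N, flip to black, move to (2,3). |black|=7
Step 12: on WHITE (2,3): turn R to E, flip to black, move to (2,4). |black|=8
Step 13: on WHITE (2,4): turn R to S, flip to black, move to (3,4). |black|=9
Step 14: on WHITE (3,4): turn R to W, flip to black, move to (3,3). |black|=10
Step 15: on BLACK (3,3): turn L to S, flip to white, move to (4,3). |black|=9
Step 16: on BLACK (4,3): turn L to E, flip to white, move to (4,4). |black|=8

Answer: 8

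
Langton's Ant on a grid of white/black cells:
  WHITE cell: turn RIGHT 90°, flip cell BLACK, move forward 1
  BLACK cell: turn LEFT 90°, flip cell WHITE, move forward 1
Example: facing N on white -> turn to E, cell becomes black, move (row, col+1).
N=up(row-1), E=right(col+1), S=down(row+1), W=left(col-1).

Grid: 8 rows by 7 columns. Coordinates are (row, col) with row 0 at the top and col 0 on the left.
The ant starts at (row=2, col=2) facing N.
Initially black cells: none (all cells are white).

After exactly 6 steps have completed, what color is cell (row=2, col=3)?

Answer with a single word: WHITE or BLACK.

Step 1: on WHITE (2,2): turn R to E, flip to black, move to (2,3). |black|=1
Step 2: on WHITE (2,3): turn R to S, flip to black, move to (3,3). |black|=2
Step 3: on WHITE (3,3): turn R to W, flip to black, move to (3,2). |black|=3
Step 4: on WHITE (3,2): turn R to N, flip to black, move to (2,2). |black|=4
Step 5: on BLACK (2,2): turn L to W, flip to white, move to (2,1). |black|=3
Step 6: on WHITE (2,1): turn R to N, flip to black, move to (1,1). |black|=4

Answer: BLACK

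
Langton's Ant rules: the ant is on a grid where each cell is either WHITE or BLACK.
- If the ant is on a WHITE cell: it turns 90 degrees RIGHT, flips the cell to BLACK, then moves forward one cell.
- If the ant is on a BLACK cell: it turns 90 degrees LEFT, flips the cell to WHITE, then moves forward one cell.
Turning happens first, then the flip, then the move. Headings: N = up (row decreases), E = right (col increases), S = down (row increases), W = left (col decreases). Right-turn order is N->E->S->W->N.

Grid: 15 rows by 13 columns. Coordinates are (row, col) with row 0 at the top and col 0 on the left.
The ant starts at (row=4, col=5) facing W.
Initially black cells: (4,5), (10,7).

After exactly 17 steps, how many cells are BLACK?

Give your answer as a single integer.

Answer: 9

Derivation:
Step 1: on BLACK (4,5): turn L to S, flip to white, move to (5,5). |black|=1
Step 2: on WHITE (5,5): turn R to W, flip to black, move to (5,4). |black|=2
Step 3: on WHITE (5,4): turn R to N, flip to black, move to (4,4). |black|=3
Step 4: on WHITE (4,4): turn R to E, flip to black, move to (4,5). |black|=4
Step 5: on WHITE (4,5): turn R to S, flip to black, move to (5,5). |black|=5
Step 6: on BLACK (5,5): turn L to E, flip to white, move to (5,6). |black|=4
Step 7: on WHITE (5,6): turn R to S, flip to black, move to (6,6). |black|=5
Step 8: on WHITE (6,6): turn R to W, flip to black, move to (6,5). |black|=6
Step 9: on WHITE (6,5): turn R to N, flip to black, move to (5,5). |black|=7
Step 10: on WHITE (5,5): turn R to E, flip to black, move to (5,6). |black|=8
Step 11: on BLACK (5,6): turn L to N, flip to white, move to (4,6). |black|=7
Step 12: on WHITE (4,6): turn R to E, flip to black, move to (4,7). |black|=8
Step 13: on WHITE (4,7): turn R to S, flip to black, move to (5,7). |black|=9
Step 14: on WHITE (5,7): turn R to W, flip to black, move to (5,6). |black|=10
Step 15: on WHITE (5,6): turn R to N, flip to black, move to (4,6). |black|=11
Step 16: on BLACK (4,6): turn L to W, flip to white, move to (4,5). |black|=10
Step 17: on BLACK (4,5): turn L to S, flip to white, move to (5,5). |black|=9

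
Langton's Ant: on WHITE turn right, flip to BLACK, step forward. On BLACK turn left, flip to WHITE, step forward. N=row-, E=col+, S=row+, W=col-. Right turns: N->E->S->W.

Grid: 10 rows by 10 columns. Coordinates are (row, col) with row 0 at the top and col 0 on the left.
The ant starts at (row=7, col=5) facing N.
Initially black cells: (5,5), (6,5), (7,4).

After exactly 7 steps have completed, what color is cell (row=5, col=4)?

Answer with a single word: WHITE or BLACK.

Answer: WHITE

Derivation:
Step 1: on WHITE (7,5): turn R to E, flip to black, move to (7,6). |black|=4
Step 2: on WHITE (7,6): turn R to S, flip to black, move to (8,6). |black|=5
Step 3: on WHITE (8,6): turn R to W, flip to black, move to (8,5). |black|=6
Step 4: on WHITE (8,5): turn R to N, flip to black, move to (7,5). |black|=7
Step 5: on BLACK (7,5): turn L to W, flip to white, move to (7,4). |black|=6
Step 6: on BLACK (7,4): turn L to S, flip to white, move to (8,4). |black|=5
Step 7: on WHITE (8,4): turn R to W, flip to black, move to (8,3). |black|=6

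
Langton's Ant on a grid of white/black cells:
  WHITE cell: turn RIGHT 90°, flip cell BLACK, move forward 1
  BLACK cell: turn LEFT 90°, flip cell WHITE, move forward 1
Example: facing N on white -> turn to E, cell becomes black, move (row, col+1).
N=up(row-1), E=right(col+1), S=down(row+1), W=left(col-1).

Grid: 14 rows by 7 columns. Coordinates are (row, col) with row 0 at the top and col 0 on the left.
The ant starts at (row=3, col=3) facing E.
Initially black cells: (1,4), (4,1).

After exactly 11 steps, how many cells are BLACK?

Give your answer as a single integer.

Step 1: on WHITE (3,3): turn R to S, flip to black, move to (4,3). |black|=3
Step 2: on WHITE (4,3): turn R to W, flip to black, move to (4,2). |black|=4
Step 3: on WHITE (4,2): turn R to N, flip to black, move to (3,2). |black|=5
Step 4: on WHITE (3,2): turn R to E, flip to black, move to (3,3). |black|=6
Step 5: on BLACK (3,3): turn L to N, flip to white, move to (2,3). |black|=5
Step 6: on WHITE (2,3): turn R to E, flip to black, move to (2,4). |black|=6
Step 7: on WHITE (2,4): turn R to S, flip to black, move to (3,4). |black|=7
Step 8: on WHITE (3,4): turn R to W, flip to black, move to (3,3). |black|=8
Step 9: on WHITE (3,3): turn R to N, flip to black, move to (2,3). |black|=9
Step 10: on BLACK (2,3): turn L to W, flip to white, move to (2,2). |black|=8
Step 11: on WHITE (2,2): turn R to N, flip to black, move to (1,2). |black|=9

Answer: 9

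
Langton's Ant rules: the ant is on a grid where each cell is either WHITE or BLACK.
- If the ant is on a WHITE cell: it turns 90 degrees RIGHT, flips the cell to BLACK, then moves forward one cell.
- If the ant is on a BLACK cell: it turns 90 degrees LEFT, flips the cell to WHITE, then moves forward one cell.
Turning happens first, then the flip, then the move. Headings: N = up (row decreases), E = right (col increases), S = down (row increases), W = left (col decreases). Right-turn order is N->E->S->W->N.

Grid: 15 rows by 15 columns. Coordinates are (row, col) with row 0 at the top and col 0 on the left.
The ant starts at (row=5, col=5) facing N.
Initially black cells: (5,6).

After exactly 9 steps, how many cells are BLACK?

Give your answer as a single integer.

Step 1: on WHITE (5,5): turn R to E, flip to black, move to (5,6). |black|=2
Step 2: on BLACK (5,6): turn L to N, flip to white, move to (4,6). |black|=1
Step 3: on WHITE (4,6): turn R to E, flip to black, move to (4,7). |black|=2
Step 4: on WHITE (4,7): turn R to S, flip to black, move to (5,7). |black|=3
Step 5: on WHITE (5,7): turn R to W, flip to black, move to (5,6). |black|=4
Step 6: on WHITE (5,6): turn R to N, flip to black, move to (4,6). |black|=5
Step 7: on BLACK (4,6): turn L to W, flip to white, move to (4,5). |black|=4
Step 8: on WHITE (4,5): turn R to N, flip to black, move to (3,5). |black|=5
Step 9: on WHITE (3,5): turn R to E, flip to black, move to (3,6). |black|=6

Answer: 6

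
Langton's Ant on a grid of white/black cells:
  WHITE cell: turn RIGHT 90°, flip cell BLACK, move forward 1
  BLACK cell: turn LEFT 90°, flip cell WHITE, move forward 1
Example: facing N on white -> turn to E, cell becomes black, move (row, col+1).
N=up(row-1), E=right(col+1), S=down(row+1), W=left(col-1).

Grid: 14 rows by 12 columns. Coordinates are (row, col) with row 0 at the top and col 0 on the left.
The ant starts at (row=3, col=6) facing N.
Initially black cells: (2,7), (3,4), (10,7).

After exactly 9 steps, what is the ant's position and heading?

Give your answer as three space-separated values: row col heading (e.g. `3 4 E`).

Step 1: on WHITE (3,6): turn R to E, flip to black, move to (3,7). |black|=4
Step 2: on WHITE (3,7): turn R to S, flip to black, move to (4,7). |black|=5
Step 3: on WHITE (4,7): turn R to W, flip to black, move to (4,6). |black|=6
Step 4: on WHITE (4,6): turn R to N, flip to black, move to (3,6). |black|=7
Step 5: on BLACK (3,6): turn L to W, flip to white, move to (3,5). |black|=6
Step 6: on WHITE (3,5): turn R to N, flip to black, move to (2,5). |black|=7
Step 7: on WHITE (2,5): turn R to E, flip to black, move to (2,6). |black|=8
Step 8: on WHITE (2,6): turn R to S, flip to black, move to (3,6). |black|=9
Step 9: on WHITE (3,6): turn R to W, flip to black, move to (3,5). |black|=10

Answer: 3 5 W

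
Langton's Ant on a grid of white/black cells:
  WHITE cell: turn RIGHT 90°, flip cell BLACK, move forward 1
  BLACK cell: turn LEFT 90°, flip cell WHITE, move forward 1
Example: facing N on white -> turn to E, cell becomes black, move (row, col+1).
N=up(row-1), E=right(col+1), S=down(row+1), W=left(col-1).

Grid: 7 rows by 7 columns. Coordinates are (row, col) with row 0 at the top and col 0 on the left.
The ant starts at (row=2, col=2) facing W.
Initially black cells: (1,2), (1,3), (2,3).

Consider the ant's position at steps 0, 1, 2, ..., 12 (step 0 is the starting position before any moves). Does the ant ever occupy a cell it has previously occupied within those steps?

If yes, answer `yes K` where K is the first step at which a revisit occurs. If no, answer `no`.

Step 1: on WHITE (2,2): turn R to N, flip to black, move to (1,2). |black|=4 — new cell
Step 2: on BLACK (1,2): turn L to W, flip to white, move to (1,1). |black|=3 — new cell
Step 3: on WHITE (1,1): turn R to N, flip to black, move to (0,1). |black|=4 — new cell
Step 4: on WHITE (0,1): turn R to E, flip to black, move to (0,2). |black|=5 — new cell
Step 5: on WHITE (0,2): turn R to S, flip to black, move to (1,2). |black|=6 — REVISIT

Answer: yes 5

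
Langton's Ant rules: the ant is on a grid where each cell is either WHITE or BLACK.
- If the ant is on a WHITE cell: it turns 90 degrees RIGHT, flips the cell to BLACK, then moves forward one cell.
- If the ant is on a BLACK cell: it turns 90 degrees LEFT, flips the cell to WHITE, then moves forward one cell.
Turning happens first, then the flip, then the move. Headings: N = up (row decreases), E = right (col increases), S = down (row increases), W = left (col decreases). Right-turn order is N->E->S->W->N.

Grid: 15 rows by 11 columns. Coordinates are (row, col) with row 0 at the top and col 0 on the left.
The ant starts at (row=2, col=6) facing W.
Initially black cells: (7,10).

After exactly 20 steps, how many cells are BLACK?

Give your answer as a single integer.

Step 1: on WHITE (2,6): turn R to N, flip to black, move to (1,6). |black|=2
Step 2: on WHITE (1,6): turn R to E, flip to black, move to (1,7). |black|=3
Step 3: on WHITE (1,7): turn R to S, flip to black, move to (2,7). |black|=4
Step 4: on WHITE (2,7): turn R to W, flip to black, move to (2,6). |black|=5
Step 5: on BLACK (2,6): turn L to S, flip to white, move to (3,6). |black|=4
Step 6: on WHITE (3,6): turn R to W, flip to black, move to (3,5). |black|=5
Step 7: on WHITE (3,5): turn R to N, flip to black, move to (2,5). |black|=6
Step 8: on WHITE (2,5): turn R to E, flip to black, move to (2,6). |black|=7
Step 9: on WHITE (2,6): turn R to S, flip to black, move to (3,6). |black|=8
Step 10: on BLACK (3,6): turn L to E, flip to white, move to (3,7). |black|=7
Step 11: on WHITE (3,7): turn R to S, flip to black, move to (4,7). |black|=8
Step 12: on WHITE (4,7): turn R to W, flip to black, move to (4,6). |black|=9
Step 13: on WHITE (4,6): turn R to N, flip to black, move to (3,6). |black|=10
Step 14: on WHITE (3,6): turn R to E, flip to black, move to (3,7). |black|=11
Step 15: on BLACK (3,7): turn L to N, flip to white, move to (2,7). |black|=10
Step 16: on BLACK (2,7): turn L to W, flip to white, move to (2,6). |black|=9
Step 17: on BLACK (2,6): turn L to S, flip to white, move to (3,6). |black|=8
Step 18: on BLACK (3,6): turn L to E, flip to white, move to (3,7). |black|=7
Step 19: on WHITE (3,7): turn R to S, flip to black, move to (4,7). |black|=8
Step 20: on BLACK (4,7): turn L to E, flip to white, move to (4,8). |black|=7

Answer: 7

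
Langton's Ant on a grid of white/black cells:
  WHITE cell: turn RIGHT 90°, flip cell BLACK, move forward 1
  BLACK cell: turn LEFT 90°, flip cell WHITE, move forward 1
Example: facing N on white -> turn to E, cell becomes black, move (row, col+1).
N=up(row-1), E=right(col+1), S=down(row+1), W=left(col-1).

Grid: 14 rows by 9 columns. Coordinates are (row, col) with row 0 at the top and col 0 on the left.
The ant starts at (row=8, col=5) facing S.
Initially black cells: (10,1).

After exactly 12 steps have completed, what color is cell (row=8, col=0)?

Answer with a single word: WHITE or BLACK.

Step 1: on WHITE (8,5): turn R to W, flip to black, move to (8,4). |black|=2
Step 2: on WHITE (8,4): turn R to N, flip to black, move to (7,4). |black|=3
Step 3: on WHITE (7,4): turn R to E, flip to black, move to (7,5). |black|=4
Step 4: on WHITE (7,5): turn R to S, flip to black, move to (8,5). |black|=5
Step 5: on BLACK (8,5): turn L to E, flip to white, move to (8,6). |black|=4
Step 6: on WHITE (8,6): turn R to S, flip to black, move to (9,6). |black|=5
Step 7: on WHITE (9,6): turn R to W, flip to black, move to (9,5). |black|=6
Step 8: on WHITE (9,5): turn R to N, flip to black, move to (8,5). |black|=7
Step 9: on WHITE (8,5): turn R to E, flip to black, move to (8,6). |black|=8
Step 10: on BLACK (8,6): turn L to N, flip to white, move to (7,6). |black|=7
Step 11: on WHITE (7,6): turn R to E, flip to black, move to (7,7). |black|=8
Step 12: on WHITE (7,7): turn R to S, flip to black, move to (8,7). |black|=9

Answer: WHITE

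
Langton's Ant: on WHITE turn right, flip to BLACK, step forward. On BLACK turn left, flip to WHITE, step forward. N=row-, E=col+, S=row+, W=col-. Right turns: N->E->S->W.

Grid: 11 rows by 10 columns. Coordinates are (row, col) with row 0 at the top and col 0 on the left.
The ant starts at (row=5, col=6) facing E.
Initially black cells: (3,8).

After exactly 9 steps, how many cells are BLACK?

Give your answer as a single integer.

Answer: 8

Derivation:
Step 1: on WHITE (5,6): turn R to S, flip to black, move to (6,6). |black|=2
Step 2: on WHITE (6,6): turn R to W, flip to black, move to (6,5). |black|=3
Step 3: on WHITE (6,5): turn R to N, flip to black, move to (5,5). |black|=4
Step 4: on WHITE (5,5): turn R to E, flip to black, move to (5,6). |black|=5
Step 5: on BLACK (5,6): turn L to N, flip to white, move to (4,6). |black|=4
Step 6: on WHITE (4,6): turn R to E, flip to black, move to (4,7). |black|=5
Step 7: on WHITE (4,7): turn R to S, flip to black, move to (5,7). |black|=6
Step 8: on WHITE (5,7): turn R to W, flip to black, move to (5,6). |black|=7
Step 9: on WHITE (5,6): turn R to N, flip to black, move to (4,6). |black|=8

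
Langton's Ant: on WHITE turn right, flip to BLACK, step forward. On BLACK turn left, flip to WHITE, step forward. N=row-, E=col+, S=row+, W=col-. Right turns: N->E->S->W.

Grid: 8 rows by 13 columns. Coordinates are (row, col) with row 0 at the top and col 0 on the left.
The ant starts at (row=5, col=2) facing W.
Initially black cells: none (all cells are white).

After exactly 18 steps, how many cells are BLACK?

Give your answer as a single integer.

Step 1: on WHITE (5,2): turn R to N, flip to black, move to (4,2). |black|=1
Step 2: on WHITE (4,2): turn R to E, flip to black, move to (4,3). |black|=2
Step 3: on WHITE (4,3): turn R to S, flip to black, move to (5,3). |black|=3
Step 4: on WHITE (5,3): turn R to W, flip to black, move to (5,2). |black|=4
Step 5: on BLACK (5,2): turn L to S, flip to white, move to (6,2). |black|=3
Step 6: on WHITE (6,2): turn R to W, flip to black, move to (6,1). |black|=4
Step 7: on WHITE (6,1): turn R to N, flip to black, move to (5,1). |black|=5
Step 8: on WHITE (5,1): turn R to E, flip to black, move to (5,2). |black|=6
Step 9: on WHITE (5,2): turn R to S, flip to black, move to (6,2). |black|=7
Step 10: on BLACK (6,2): turn L to E, flip to white, move to (6,3). |black|=6
Step 11: on WHITE (6,3): turn R to S, flip to black, move to (7,3). |black|=7
Step 12: on WHITE (7,3): turn R to W, flip to black, move to (7,2). |black|=8
Step 13: on WHITE (7,2): turn R to N, flip to black, move to (6,2). |black|=9
Step 14: on WHITE (6,2): turn R to E, flip to black, move to (6,3). |black|=10
Step 15: on BLACK (6,3): turn L to N, flip to white, move to (5,3). |black|=9
Step 16: on BLACK (5,3): turn L to W, flip to white, move to (5,2). |black|=8
Step 17: on BLACK (5,2): turn L to S, flip to white, move to (6,2). |black|=7
Step 18: on BLACK (6,2): turn L to E, flip to white, move to (6,3). |black|=6

Answer: 6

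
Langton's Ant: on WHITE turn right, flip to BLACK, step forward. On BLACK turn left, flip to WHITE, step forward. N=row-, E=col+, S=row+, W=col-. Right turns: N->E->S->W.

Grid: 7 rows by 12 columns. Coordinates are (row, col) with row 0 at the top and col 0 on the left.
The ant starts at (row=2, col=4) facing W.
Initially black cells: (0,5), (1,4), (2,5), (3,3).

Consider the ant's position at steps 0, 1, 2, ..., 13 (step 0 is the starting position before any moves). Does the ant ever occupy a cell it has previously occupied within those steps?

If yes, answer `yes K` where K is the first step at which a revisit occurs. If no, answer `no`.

Answer: yes 5

Derivation:
Step 1: on WHITE (2,4): turn R to N, flip to black, move to (1,4). |black|=5 — new cell
Step 2: on BLACK (1,4): turn L to W, flip to white, move to (1,3). |black|=4 — new cell
Step 3: on WHITE (1,3): turn R to N, flip to black, move to (0,3). |black|=5 — new cell
Step 4: on WHITE (0,3): turn R to E, flip to black, move to (0,4). |black|=6 — new cell
Step 5: on WHITE (0,4): turn R to S, flip to black, move to (1,4). |black|=7 — REVISIT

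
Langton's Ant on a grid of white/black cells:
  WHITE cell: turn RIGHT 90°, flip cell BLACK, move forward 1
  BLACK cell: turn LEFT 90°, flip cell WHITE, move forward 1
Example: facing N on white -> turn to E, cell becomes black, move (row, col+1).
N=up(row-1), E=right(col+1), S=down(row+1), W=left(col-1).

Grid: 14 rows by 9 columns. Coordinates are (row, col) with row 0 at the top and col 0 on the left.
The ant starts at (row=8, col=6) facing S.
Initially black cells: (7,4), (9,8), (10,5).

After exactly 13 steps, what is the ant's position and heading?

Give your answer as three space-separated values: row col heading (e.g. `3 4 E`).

Answer: 8 7 W

Derivation:
Step 1: on WHITE (8,6): turn R to W, flip to black, move to (8,5). |black|=4
Step 2: on WHITE (8,5): turn R to N, flip to black, move to (7,5). |black|=5
Step 3: on WHITE (7,5): turn R to E, flip to black, move to (7,6). |black|=6
Step 4: on WHITE (7,6): turn R to S, flip to black, move to (8,6). |black|=7
Step 5: on BLACK (8,6): turn L to E, flip to white, move to (8,7). |black|=6
Step 6: on WHITE (8,7): turn R to S, flip to black, move to (9,7). |black|=7
Step 7: on WHITE (9,7): turn R to W, flip to black, move to (9,6). |black|=8
Step 8: on WHITE (9,6): turn R to N, flip to black, move to (8,6). |black|=9
Step 9: on WHITE (8,6): turn R to E, flip to black, move to (8,7). |black|=10
Step 10: on BLACK (8,7): turn L to N, flip to white, move to (7,7). |black|=9
Step 11: on WHITE (7,7): turn R to E, flip to black, move to (7,8). |black|=10
Step 12: on WHITE (7,8): turn R to S, flip to black, move to (8,8). |black|=11
Step 13: on WHITE (8,8): turn R to W, flip to black, move to (8,7). |black|=12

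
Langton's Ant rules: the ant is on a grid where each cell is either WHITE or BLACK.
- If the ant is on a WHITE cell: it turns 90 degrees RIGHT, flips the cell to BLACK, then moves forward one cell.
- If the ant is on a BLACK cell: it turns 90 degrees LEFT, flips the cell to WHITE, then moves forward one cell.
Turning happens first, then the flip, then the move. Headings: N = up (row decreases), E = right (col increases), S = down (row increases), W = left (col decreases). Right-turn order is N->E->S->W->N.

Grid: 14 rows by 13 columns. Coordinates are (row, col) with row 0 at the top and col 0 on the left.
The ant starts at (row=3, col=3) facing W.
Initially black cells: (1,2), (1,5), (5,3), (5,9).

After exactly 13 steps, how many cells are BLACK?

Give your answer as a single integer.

Step 1: on WHITE (3,3): turn R to N, flip to black, move to (2,3). |black|=5
Step 2: on WHITE (2,3): turn R to E, flip to black, move to (2,4). |black|=6
Step 3: on WHITE (2,4): turn R to S, flip to black, move to (3,4). |black|=7
Step 4: on WHITE (3,4): turn R to W, flip to black, move to (3,3). |black|=8
Step 5: on BLACK (3,3): turn L to S, flip to white, move to (4,3). |black|=7
Step 6: on WHITE (4,3): turn R to W, flip to black, move to (4,2). |black|=8
Step 7: on WHITE (4,2): turn R to N, flip to black, move to (3,2). |black|=9
Step 8: on WHITE (3,2): turn R to E, flip to black, move to (3,3). |black|=10
Step 9: on WHITE (3,3): turn R to S, flip to black, move to (4,3). |black|=11
Step 10: on BLACK (4,3): turn L to E, flip to white, move to (4,4). |black|=10
Step 11: on WHITE (4,4): turn R to S, flip to black, move to (5,4). |black|=11
Step 12: on WHITE (5,4): turn R to W, flip to black, move to (5,3). |black|=12
Step 13: on BLACK (5,3): turn L to S, flip to white, move to (6,3). |black|=11

Answer: 11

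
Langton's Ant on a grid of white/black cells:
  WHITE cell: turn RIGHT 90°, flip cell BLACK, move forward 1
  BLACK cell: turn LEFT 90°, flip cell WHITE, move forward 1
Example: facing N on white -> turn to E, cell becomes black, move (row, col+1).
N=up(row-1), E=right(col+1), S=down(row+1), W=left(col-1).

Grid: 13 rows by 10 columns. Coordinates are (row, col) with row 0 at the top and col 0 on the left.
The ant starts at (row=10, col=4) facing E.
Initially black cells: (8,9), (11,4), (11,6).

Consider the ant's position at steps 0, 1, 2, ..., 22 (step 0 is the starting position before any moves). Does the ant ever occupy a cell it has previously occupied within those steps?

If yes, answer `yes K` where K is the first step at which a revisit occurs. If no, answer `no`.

Step 1: on WHITE (10,4): turn R to S, flip to black, move to (11,4). |black|=4 — new cell
Step 2: on BLACK (11,4): turn L to E, flip to white, move to (11,5). |black|=3 — new cell
Step 3: on WHITE (11,5): turn R to S, flip to black, move to (12,5). |black|=4 — new cell
Step 4: on WHITE (12,5): turn R to W, flip to black, move to (12,4). |black|=5 — new cell
Step 5: on WHITE (12,4): turn R to N, flip to black, move to (11,4). |black|=6 — REVISIT

Answer: yes 5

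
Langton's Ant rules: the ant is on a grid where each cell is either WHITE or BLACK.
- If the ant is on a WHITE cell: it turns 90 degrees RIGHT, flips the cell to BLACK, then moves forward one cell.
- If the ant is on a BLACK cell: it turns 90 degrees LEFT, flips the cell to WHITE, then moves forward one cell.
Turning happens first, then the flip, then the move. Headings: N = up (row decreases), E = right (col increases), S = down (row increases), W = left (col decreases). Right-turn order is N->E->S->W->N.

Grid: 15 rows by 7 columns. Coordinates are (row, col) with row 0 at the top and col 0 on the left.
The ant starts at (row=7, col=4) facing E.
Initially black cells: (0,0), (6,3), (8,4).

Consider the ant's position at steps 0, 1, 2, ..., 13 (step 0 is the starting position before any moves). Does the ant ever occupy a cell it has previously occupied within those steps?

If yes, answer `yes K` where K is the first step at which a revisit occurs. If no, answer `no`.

Answer: yes 5

Derivation:
Step 1: on WHITE (7,4): turn R to S, flip to black, move to (8,4). |black|=4 — new cell
Step 2: on BLACK (8,4): turn L to E, flip to white, move to (8,5). |black|=3 — new cell
Step 3: on WHITE (8,5): turn R to S, flip to black, move to (9,5). |black|=4 — new cell
Step 4: on WHITE (9,5): turn R to W, flip to black, move to (9,4). |black|=5 — new cell
Step 5: on WHITE (9,4): turn R to N, flip to black, move to (8,4). |black|=6 — REVISIT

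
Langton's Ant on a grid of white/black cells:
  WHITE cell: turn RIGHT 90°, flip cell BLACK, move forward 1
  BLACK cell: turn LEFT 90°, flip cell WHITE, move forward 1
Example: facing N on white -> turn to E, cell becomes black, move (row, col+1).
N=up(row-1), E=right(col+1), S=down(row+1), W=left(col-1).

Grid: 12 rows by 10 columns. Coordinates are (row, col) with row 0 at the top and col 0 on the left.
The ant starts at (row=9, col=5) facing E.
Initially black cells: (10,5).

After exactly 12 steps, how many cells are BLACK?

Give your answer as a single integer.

Step 1: on WHITE (9,5): turn R to S, flip to black, move to (10,5). |black|=2
Step 2: on BLACK (10,5): turn L to E, flip to white, move to (10,6). |black|=1
Step 3: on WHITE (10,6): turn R to S, flip to black, move to (11,6). |black|=2
Step 4: on WHITE (11,6): turn R to W, flip to black, move to (11,5). |black|=3
Step 5: on WHITE (11,5): turn R to N, flip to black, move to (10,5). |black|=4
Step 6: on WHITE (10,5): turn R to E, flip to black, move to (10,6). |black|=5
Step 7: on BLACK (10,6): turn L to N, flip to white, move to (9,6). |black|=4
Step 8: on WHITE (9,6): turn R to E, flip to black, move to (9,7). |black|=5
Step 9: on WHITE (9,7): turn R to S, flip to black, move to (10,7). |black|=6
Step 10: on WHITE (10,7): turn R to W, flip to black, move to (10,6). |black|=7
Step 11: on WHITE (10,6): turn R to N, flip to black, move to (9,6). |black|=8
Step 12: on BLACK (9,6): turn L to W, flip to white, move to (9,5). |black|=7

Answer: 7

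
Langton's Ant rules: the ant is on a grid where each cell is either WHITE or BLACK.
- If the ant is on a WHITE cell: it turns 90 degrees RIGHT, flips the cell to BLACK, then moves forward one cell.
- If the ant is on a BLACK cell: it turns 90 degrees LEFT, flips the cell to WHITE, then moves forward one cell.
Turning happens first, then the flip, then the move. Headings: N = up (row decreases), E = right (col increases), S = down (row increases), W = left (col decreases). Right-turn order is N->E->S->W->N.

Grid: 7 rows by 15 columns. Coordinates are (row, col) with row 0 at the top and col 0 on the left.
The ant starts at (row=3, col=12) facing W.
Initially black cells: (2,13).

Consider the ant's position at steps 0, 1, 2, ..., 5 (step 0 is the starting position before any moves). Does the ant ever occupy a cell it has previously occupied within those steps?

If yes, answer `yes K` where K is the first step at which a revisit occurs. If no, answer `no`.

Step 1: on WHITE (3,12): turn R to N, flip to black, move to (2,12). |black|=2 — new cell
Step 2: on WHITE (2,12): turn R to E, flip to black, move to (2,13). |black|=3 — new cell
Step 3: on BLACK (2,13): turn L to N, flip to white, move to (1,13). |black|=2 — new cell
Step 4: on WHITE (1,13): turn R to E, flip to black, move to (1,14). |black|=3 — new cell
Step 5: on WHITE (1,14): turn R to S, flip to black, move to (2,14). |black|=4 — new cell
No revisit within 5 steps.

Answer: no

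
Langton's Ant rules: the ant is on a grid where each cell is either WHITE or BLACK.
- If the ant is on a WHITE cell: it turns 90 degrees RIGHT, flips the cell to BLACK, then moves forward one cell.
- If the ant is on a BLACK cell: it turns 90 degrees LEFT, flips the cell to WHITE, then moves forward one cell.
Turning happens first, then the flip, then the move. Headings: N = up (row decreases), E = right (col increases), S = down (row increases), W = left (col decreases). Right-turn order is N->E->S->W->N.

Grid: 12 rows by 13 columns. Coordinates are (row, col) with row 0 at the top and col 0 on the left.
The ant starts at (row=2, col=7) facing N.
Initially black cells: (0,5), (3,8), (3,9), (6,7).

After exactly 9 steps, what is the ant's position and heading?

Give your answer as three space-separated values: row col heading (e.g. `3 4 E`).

Answer: 2 8 W

Derivation:
Step 1: on WHITE (2,7): turn R to E, flip to black, move to (2,8). |black|=5
Step 2: on WHITE (2,8): turn R to S, flip to black, move to (3,8). |black|=6
Step 3: on BLACK (3,8): turn L to E, flip to white, move to (3,9). |black|=5
Step 4: on BLACK (3,9): turn L to N, flip to white, move to (2,9). |black|=4
Step 5: on WHITE (2,9): turn R to E, flip to black, move to (2,10). |black|=5
Step 6: on WHITE (2,10): turn R to S, flip to black, move to (3,10). |black|=6
Step 7: on WHITE (3,10): turn R to W, flip to black, move to (3,9). |black|=7
Step 8: on WHITE (3,9): turn R to N, flip to black, move to (2,9). |black|=8
Step 9: on BLACK (2,9): turn L to W, flip to white, move to (2,8). |black|=7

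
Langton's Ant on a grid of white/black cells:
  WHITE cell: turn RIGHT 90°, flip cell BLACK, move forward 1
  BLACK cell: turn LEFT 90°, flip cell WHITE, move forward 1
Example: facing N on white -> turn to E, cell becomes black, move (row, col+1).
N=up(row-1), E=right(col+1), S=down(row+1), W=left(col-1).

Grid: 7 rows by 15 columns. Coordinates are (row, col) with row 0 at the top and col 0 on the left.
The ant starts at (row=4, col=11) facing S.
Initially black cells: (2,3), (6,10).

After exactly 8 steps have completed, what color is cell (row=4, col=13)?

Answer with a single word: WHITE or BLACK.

Answer: WHITE

Derivation:
Step 1: on WHITE (4,11): turn R to W, flip to black, move to (4,10). |black|=3
Step 2: on WHITE (4,10): turn R to N, flip to black, move to (3,10). |black|=4
Step 3: on WHITE (3,10): turn R to E, flip to black, move to (3,11). |black|=5
Step 4: on WHITE (3,11): turn R to S, flip to black, move to (4,11). |black|=6
Step 5: on BLACK (4,11): turn L to E, flip to white, move to (4,12). |black|=5
Step 6: on WHITE (4,12): turn R to S, flip to black, move to (5,12). |black|=6
Step 7: on WHITE (5,12): turn R to W, flip to black, move to (5,11). |black|=7
Step 8: on WHITE (5,11): turn R to N, flip to black, move to (4,11). |black|=8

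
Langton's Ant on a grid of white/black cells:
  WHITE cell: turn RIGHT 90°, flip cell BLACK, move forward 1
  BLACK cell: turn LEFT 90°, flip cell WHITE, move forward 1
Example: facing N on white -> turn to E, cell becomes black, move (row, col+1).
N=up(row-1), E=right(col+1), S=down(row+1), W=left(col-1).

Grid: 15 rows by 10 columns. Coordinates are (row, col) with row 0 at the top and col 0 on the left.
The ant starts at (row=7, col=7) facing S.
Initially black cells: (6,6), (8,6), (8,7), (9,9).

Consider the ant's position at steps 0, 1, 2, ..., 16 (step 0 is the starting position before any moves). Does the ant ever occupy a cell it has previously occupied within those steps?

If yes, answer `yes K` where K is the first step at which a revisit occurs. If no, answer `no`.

Step 1: on WHITE (7,7): turn R to W, flip to black, move to (7,6). |black|=5 — new cell
Step 2: on WHITE (7,6): turn R to N, flip to black, move to (6,6). |black|=6 — new cell
Step 3: on BLACK (6,6): turn L to W, flip to white, move to (6,5). |black|=5 — new cell
Step 4: on WHITE (6,5): turn R to N, flip to black, move to (5,5). |black|=6 — new cell
Step 5: on WHITE (5,5): turn R to E, flip to black, move to (5,6). |black|=7 — new cell
Step 6: on WHITE (5,6): turn R to S, flip to black, move to (6,6). |black|=8 — REVISIT

Answer: yes 6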